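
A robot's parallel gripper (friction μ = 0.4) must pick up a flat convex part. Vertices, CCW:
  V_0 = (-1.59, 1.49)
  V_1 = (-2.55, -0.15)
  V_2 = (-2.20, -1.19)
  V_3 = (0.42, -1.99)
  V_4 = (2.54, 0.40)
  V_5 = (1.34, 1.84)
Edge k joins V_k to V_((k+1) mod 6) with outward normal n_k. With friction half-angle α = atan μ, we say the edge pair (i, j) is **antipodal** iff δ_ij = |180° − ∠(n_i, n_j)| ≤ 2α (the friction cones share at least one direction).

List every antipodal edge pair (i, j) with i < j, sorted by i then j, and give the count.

count = 5; pairs: (0,3), (1,4), (2,4), (2,5), (3,5)

α = atan 0.4 = 21.80°;  2α = 43.60°
n_0 = (-0.8630, +0.5052)
n_1 = (-0.9478, -0.3190)
n_2 = (-0.2920, -0.9564)
n_3 = (+0.7481, -0.6636)
n_4 = (+0.7682, +0.6402)
n_5 = (-0.1186, +0.9929)
  (0,1): δ = 131.06°  ·
  (0,2): δ = 76.64°  ·
  (0,3): δ = 11.23°  ✓
  (0,4): δ = 70.15°  ·
  (0,5): δ = 127.16°  ·
  (1,2): δ = 125.58°  ·
  (1,3): δ = 60.17°  ·
  (1,4): δ = 21.21°  ✓
  (1,5): δ = 78.21°  ·
  (2,3): δ = 114.59°  ·
  (2,4): δ = 33.21°  ✓
  (2,5): δ = 23.79°  ✓
  (3,4): δ = 98.62°  ·
  (3,5): δ = 41.61°  ✓
  (4,5): δ = 122.99°  ·
antipodal pairs: 5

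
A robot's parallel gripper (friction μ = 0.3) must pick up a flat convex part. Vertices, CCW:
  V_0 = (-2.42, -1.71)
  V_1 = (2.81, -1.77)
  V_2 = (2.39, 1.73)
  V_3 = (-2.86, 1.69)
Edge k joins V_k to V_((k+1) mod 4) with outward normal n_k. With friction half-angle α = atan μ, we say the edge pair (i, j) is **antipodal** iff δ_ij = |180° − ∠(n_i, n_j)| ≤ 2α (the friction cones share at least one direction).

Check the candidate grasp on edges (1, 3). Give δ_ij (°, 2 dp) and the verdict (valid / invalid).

δ = 0.53°, valid

α = atan 0.3 = 16.70°;  2α = 33.40°
edge 1: e_1 = (-0.42, +3.50);  n_1 = (+0.9929, +0.1191)
edge 3: e_3 = (+0.44, -3.40);  n_3 = (-0.9917, -0.1283)
∠(n_1, n_3) = 179.47°
δ = |180° − 179.47°| = 0.53°
0.53° ≤ 2α = 33.40°  →  valid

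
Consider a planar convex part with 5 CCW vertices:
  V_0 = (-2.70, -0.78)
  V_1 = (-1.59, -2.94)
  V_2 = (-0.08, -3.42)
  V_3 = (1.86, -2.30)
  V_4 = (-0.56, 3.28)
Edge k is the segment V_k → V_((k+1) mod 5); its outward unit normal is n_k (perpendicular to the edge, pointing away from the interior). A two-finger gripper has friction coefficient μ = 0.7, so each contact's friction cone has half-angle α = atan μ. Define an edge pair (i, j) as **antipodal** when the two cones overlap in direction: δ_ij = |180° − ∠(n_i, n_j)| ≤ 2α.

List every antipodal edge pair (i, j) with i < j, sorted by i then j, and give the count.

α = atan 0.7 = 34.99°;  2α = 69.98°
n_0 = (-0.8894, -0.4571)
n_1 = (-0.3029, -0.9530)
n_2 = (+0.5000, -0.8660)
n_3 = (+0.9174, +0.3979)
n_4 = (-0.8846, +0.4663)
  (0,1): δ = 134.83°  ·
  (0,2): δ = 87.20°  ·
  (0,3): δ = 3.75°  ✓
  (0,4): δ = 125.01°  ·
  (1,2): δ = 132.37°  ·
  (1,3): δ = 48.92°  ✓
  (1,4): δ = 79.84°  ·
  (2,3): δ = 96.55°  ·
  (2,4): δ = 32.21°  ✓
  (3,4): δ = 51.24°  ✓
antipodal pairs: 4

count = 4; pairs: (0,3), (1,3), (2,4), (3,4)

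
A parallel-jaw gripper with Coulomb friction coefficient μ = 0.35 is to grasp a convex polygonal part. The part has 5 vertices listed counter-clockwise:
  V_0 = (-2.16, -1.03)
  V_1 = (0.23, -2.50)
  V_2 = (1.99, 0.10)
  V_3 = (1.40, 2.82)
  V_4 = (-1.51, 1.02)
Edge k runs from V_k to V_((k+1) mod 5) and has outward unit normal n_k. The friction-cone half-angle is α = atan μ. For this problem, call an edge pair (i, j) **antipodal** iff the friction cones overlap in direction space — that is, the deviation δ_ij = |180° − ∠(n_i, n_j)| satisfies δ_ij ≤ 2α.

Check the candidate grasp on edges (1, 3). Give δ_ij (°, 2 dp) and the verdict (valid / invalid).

α = atan 0.35 = 19.29°;  2α = 38.58°
edge 1: e_1 = (+1.76, +2.60);  n_1 = (+0.8281, -0.5606)
edge 3: e_3 = (-2.91, -1.80);  n_3 = (-0.5261, +0.8505)
∠(n_1, n_3) = 155.83°
δ = |180° − 155.83°| = 24.17°
24.17° ≤ 2α = 38.58°  →  valid

δ = 24.17°, valid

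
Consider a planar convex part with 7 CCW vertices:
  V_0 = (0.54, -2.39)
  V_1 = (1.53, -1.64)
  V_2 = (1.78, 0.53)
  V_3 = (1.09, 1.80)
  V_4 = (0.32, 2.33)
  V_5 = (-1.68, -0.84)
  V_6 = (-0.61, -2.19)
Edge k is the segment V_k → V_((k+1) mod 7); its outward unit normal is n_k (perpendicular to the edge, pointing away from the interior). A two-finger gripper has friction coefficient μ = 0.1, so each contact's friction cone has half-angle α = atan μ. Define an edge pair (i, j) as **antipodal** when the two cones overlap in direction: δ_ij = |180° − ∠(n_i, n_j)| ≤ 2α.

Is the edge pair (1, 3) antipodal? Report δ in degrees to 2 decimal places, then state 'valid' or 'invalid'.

δ = 117.97°, invalid

α = atan 0.1 = 5.71°;  2α = 11.42°
edge 1: e_1 = (+0.25, +2.17);  n_1 = (+0.9934, -0.1145)
edge 3: e_3 = (-0.77, +0.53);  n_3 = (+0.5670, +0.8237)
∠(n_1, n_3) = 62.03°
δ = |180° − 62.03°| = 117.97°
117.97° > 2α = 11.42°  →  invalid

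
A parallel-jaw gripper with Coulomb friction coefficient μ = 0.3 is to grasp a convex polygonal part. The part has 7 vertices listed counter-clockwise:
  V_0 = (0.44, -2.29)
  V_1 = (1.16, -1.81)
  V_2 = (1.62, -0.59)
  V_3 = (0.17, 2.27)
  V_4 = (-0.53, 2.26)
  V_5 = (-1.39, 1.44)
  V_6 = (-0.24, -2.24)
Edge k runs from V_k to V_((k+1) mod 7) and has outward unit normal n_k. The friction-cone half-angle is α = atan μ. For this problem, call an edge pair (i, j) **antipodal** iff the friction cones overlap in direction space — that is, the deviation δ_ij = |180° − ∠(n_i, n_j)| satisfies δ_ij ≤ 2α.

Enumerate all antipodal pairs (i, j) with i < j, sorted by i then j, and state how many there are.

count = 5; pairs: (0,3), (0,4), (1,4), (2,5), (3,6)

α = atan 0.3 = 16.70°;  2α = 33.40°
n_0 = (+0.5547, -0.8321)
n_1 = (+0.9357, -0.3528)
n_2 = (+0.8919, +0.4522)
n_3 = (-0.0143, +0.9999)
n_4 = (-0.6901, +0.7237)
n_5 = (-0.9545, -0.2983)
n_6 = (-0.0733, -0.9973)
  (0,1): δ = 144.35°  ·
  (0,2): δ = 96.81°  ·
  (0,3): δ = 32.87°  ✓
  (0,4): δ = 9.95°  ✓
  (0,5): δ = 73.66°  ·
  (0,6): δ = 142.10°  ·
  (1,2): δ = 132.46°  ·
  (1,3): δ = 68.52°  ·
  (1,4): δ = 25.71°  ✓
  (1,5): δ = 38.01°  ·
  (1,6): δ = 106.45°  ·
  (2,3): δ = 116.07°  ·
  (2,4): δ = 73.25°  ·
  (2,5): δ = 9.53°  ✓
  (2,6): δ = 58.91°  ·
  (3,4): δ = 137.18°  ·
  (3,5): δ = 73.46°  ·
  (3,6): δ = 5.02°  ✓
  (4,5): δ = 116.28°  ·
  (4,6): δ = 47.84°  ·
  (5,6): δ = 111.56°  ·
antipodal pairs: 5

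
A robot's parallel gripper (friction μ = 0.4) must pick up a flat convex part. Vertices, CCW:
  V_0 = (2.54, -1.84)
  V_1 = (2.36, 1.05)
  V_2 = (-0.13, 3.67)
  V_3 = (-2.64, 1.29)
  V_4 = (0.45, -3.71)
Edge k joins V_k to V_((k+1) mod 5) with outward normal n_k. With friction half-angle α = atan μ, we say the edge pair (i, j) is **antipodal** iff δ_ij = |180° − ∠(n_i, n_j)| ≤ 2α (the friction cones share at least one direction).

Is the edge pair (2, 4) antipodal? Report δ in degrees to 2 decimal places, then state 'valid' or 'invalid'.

δ = 1.66°, valid

α = atan 0.4 = 21.80°;  2α = 43.60°
edge 2: e_2 = (-2.51, -2.38);  n_2 = (-0.6881, +0.7256)
edge 4: e_4 = (+2.09, +1.87);  n_4 = (+0.6668, -0.7452)
∠(n_2, n_4) = 178.34°
δ = |180° − 178.34°| = 1.66°
1.66° ≤ 2α = 43.60°  →  valid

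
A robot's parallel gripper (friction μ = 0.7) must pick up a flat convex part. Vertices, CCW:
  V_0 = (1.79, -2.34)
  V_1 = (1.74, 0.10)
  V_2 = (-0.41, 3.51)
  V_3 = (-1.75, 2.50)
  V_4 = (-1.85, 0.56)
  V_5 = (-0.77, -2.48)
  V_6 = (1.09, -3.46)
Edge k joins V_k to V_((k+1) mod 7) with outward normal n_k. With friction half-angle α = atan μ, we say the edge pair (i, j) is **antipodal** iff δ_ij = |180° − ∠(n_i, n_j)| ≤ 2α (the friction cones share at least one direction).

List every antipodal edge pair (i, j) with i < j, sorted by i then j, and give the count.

count = 11; pairs: (0,2), (0,3), (0,4), (0,5), (1,3), (1,4), (1,5), (2,5), (2,6), (3,6), (4,6)

α = atan 0.7 = 34.99°;  2α = 69.98°
n_0 = (+0.9998, +0.0205)
n_1 = (+0.8459, +0.5333)
n_2 = (-0.6019, +0.7986)
n_3 = (-0.9987, +0.0515)
n_4 = (-0.9423, -0.3348)
n_5 = (-0.4661, -0.8847)
n_6 = (+0.8480, -0.5300)
  (0,1): δ = 148.94°  ·
  (0,2): δ = 54.17°  ✓
  (0,3): δ = 4.12°  ✓
  (0,4): δ = 18.38°  ✓
  (0,5): δ = 61.04°  ✓
  (0,6): δ = 146.82°  ·
  (1,2): δ = 85.22°  ·
  (1,3): δ = 35.18°  ✓
  (1,4): δ = 12.67°  ✓
  (1,5): δ = 29.98°  ✓
  (1,6): δ = 115.76°  ·
  (2,3): δ = 129.96°  ·
  (2,4): δ = 107.45°  ·
  (2,5): δ = 64.79°  ✓
  (2,6): δ = 20.99°  ✓
  (3,4): δ = 157.49°  ·
  (3,5): δ = 114.83°  ·
  (3,6): δ = 29.05°  ✓
  (4,5): δ = 137.34°  ·
  (4,6): δ = 51.56°  ✓
  (5,6): δ = 94.22°  ·
antipodal pairs: 11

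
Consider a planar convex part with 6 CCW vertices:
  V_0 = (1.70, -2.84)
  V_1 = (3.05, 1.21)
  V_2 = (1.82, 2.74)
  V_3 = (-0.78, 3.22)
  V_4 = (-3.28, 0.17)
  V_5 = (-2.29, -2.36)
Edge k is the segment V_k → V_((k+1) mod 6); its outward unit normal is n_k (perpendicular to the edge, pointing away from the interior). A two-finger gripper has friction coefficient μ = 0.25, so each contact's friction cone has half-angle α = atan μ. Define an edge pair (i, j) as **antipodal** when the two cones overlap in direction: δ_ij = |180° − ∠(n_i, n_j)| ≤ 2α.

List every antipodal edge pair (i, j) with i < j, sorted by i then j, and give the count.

count = 3; pairs: (0,3), (1,4), (2,5)

α = atan 0.25 = 14.04°;  2α = 28.07°
n_0 = (+0.9487, -0.3162)
n_1 = (+0.7794, +0.6266)
n_2 = (+0.1815, +0.9834)
n_3 = (-0.7734, +0.6339)
n_4 = (-0.9312, -0.3644)
n_5 = (-0.1194, -0.9928)
  (0,1): δ = 122.77°  ·
  (0,2): δ = 82.02°  ·
  (0,3): δ = 20.91°  ✓
  (0,4): δ = 39.81°  ·
  (0,5): δ = 101.58°  ·
  (1,2): δ = 139.26°  ·
  (1,3): δ = 78.14°  ·
  (1,4): δ = 17.43°  ✓
  (1,5): δ = 44.34°  ·
  (2,3): δ = 118.88°  ·
  (2,4): δ = 58.17°  ·
  (2,5): δ = 3.60°  ✓
  (3,4): δ = 119.29°  ·
  (3,5): δ = 57.52°  ·
  (4,5): δ = 118.23°  ·
antipodal pairs: 3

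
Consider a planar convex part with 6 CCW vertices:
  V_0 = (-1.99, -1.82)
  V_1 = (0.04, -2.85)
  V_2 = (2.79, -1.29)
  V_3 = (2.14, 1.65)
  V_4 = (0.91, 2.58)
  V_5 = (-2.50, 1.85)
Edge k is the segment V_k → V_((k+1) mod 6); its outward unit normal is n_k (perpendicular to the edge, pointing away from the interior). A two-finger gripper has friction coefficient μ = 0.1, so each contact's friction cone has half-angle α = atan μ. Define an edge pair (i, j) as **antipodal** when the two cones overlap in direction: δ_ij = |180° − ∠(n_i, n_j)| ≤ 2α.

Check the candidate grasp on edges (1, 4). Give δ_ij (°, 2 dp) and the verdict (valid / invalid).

α = atan 0.1 = 5.71°;  2α = 11.42°
edge 1: e_1 = (+2.75, +1.56);  n_1 = (+0.4934, -0.8698)
edge 4: e_4 = (-3.41, -0.73);  n_4 = (-0.2093, +0.9778)
∠(n_1, n_4) = 162.52°
δ = |180° − 162.52°| = 17.48°
17.48° > 2α = 11.42°  →  invalid

δ = 17.48°, invalid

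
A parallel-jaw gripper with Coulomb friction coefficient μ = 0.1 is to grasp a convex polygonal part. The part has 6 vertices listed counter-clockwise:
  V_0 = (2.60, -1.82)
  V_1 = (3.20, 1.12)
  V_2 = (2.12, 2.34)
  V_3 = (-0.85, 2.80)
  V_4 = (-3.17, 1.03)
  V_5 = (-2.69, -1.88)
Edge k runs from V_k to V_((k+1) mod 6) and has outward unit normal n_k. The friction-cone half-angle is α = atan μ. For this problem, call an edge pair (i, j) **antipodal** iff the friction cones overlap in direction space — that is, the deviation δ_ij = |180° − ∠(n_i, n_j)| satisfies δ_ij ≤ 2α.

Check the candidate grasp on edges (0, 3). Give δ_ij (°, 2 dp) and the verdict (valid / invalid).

α = atan 0.1 = 5.71°;  2α = 11.42°
edge 0: e_0 = (+0.60, +2.94);  n_0 = (+0.9798, -0.2000)
edge 3: e_3 = (-2.32, -1.77);  n_3 = (-0.6066, +0.7950)
∠(n_0, n_3) = 138.88°
δ = |180° − 138.88°| = 41.12°
41.12° > 2α = 11.42°  →  invalid

δ = 41.12°, invalid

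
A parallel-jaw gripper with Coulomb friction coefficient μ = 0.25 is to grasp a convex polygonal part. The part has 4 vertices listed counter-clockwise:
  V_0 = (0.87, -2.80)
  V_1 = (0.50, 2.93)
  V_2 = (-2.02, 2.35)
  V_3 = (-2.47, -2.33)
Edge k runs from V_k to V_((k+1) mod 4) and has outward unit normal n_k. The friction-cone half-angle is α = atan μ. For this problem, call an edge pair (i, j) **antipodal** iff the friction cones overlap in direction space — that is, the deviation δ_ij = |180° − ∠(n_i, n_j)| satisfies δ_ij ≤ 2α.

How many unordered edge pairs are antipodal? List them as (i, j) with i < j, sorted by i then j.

α = atan 0.25 = 14.04°;  2α = 28.07°
n_0 = (+0.9979, +0.0644)
n_1 = (-0.2243, +0.9745)
n_2 = (-0.9954, +0.0957)
n_3 = (-0.1393, -0.9902)
  (0,1): δ = 80.73°  ·
  (0,2): δ = 9.19°  ✓
  (0,3): δ = 78.30°  ·
  (1,2): δ = 108.45°  ·
  (1,3): δ = 20.97°  ✓
  (2,3): δ = 92.52°  ·
antipodal pairs: 2

count = 2; pairs: (0,2), (1,3)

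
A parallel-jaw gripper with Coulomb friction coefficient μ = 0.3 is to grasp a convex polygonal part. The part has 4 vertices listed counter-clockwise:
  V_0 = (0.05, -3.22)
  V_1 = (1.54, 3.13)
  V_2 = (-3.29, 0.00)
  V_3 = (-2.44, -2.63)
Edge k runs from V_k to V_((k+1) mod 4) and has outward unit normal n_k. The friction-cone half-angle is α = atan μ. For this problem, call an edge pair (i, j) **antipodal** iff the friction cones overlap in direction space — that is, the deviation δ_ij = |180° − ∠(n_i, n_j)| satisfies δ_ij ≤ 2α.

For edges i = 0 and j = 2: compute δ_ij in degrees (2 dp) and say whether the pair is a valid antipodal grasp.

δ = 31.12°, valid

α = atan 0.3 = 16.70°;  2α = 33.40°
edge 0: e_0 = (+1.49, +6.35);  n_0 = (+0.9736, -0.2284)
edge 2: e_2 = (+0.85, -2.63);  n_2 = (-0.9515, -0.3075)
∠(n_0, n_2) = 148.88°
δ = |180° − 148.88°| = 31.12°
31.12° ≤ 2α = 33.40°  →  valid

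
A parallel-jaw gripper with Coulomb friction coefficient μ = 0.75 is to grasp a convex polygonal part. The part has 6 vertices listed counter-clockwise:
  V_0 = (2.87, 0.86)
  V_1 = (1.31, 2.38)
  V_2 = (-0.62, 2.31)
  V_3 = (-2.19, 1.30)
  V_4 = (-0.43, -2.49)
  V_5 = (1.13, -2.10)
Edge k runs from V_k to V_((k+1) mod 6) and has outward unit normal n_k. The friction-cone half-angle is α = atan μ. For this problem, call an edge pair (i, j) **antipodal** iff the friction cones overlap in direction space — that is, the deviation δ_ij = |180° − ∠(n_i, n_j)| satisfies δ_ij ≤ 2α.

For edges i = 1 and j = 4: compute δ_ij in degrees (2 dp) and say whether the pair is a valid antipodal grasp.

α = atan 0.75 = 36.87°;  2α = 73.74°
edge 1: e_1 = (-1.93, -0.07);  n_1 = (-0.0362, +0.9993)
edge 4: e_4 = (+1.56, +0.39);  n_4 = (+0.2425, -0.9701)
∠(n_1, n_4) = 168.04°
δ = |180° − 168.04°| = 11.96°
11.96° ≤ 2α = 73.74°  →  valid

δ = 11.96°, valid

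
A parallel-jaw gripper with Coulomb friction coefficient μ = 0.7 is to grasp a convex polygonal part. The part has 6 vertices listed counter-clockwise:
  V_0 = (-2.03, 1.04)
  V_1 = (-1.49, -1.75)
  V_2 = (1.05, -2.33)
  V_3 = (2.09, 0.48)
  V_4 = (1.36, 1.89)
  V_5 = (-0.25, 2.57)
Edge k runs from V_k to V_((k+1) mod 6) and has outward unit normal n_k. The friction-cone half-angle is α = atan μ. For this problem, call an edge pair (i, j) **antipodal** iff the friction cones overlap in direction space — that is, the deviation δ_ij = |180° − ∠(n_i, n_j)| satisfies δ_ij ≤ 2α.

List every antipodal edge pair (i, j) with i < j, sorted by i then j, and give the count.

count = 7; pairs: (0,2), (0,3), (0,4), (1,3), (1,4), (1,5), (2,5)

α = atan 0.7 = 34.99°;  2α = 69.98°
n_0 = (-0.9818, -0.1900)
n_1 = (-0.2226, -0.9749)
n_2 = (+0.9378, -0.3471)
n_3 = (+0.8880, +0.4598)
n_4 = (+0.3891, +0.9212)
n_5 = (-0.6518, +0.7584)
  (0,1): δ = 113.82°  ·
  (0,2): δ = 31.26°  ✓
  (0,3): δ = 16.42°  ✓
  (0,4): δ = 56.15°  ✓
  (0,5): δ = 119.73°  ·
  (1,2): δ = 97.45°  ·
  (1,3): δ = 49.77°  ✓
  (1,4): δ = 10.03°  ✓
  (1,5): δ = 53.54°  ✓
  (2,3): δ = 132.32°  ·
  (2,4): δ = 92.59°  ·
  (2,5): δ = 29.01°  ✓
  (3,4): δ = 140.27°  ·
  (3,5): δ = 76.69°  ·
  (4,5): δ = 116.42°  ·
antipodal pairs: 7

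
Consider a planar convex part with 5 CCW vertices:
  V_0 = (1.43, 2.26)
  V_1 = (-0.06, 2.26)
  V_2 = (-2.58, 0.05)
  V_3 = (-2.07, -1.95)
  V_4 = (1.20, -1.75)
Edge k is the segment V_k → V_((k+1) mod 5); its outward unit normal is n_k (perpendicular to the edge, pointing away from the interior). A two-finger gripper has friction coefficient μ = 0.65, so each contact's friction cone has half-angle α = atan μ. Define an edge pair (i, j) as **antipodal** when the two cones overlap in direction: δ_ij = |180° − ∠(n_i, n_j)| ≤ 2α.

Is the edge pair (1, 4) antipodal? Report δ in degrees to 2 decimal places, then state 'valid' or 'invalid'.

α = atan 0.65 = 33.02°;  2α = 66.05°
edge 1: e_1 = (-2.52, -2.21);  n_1 = (-0.6593, +0.7518)
edge 4: e_4 = (+0.23, +4.01);  n_4 = (+0.9984, -0.0573)
∠(n_1, n_4) = 134.53°
δ = |180° − 134.53°| = 45.47°
45.47° ≤ 2α = 66.05°  →  valid

δ = 45.47°, valid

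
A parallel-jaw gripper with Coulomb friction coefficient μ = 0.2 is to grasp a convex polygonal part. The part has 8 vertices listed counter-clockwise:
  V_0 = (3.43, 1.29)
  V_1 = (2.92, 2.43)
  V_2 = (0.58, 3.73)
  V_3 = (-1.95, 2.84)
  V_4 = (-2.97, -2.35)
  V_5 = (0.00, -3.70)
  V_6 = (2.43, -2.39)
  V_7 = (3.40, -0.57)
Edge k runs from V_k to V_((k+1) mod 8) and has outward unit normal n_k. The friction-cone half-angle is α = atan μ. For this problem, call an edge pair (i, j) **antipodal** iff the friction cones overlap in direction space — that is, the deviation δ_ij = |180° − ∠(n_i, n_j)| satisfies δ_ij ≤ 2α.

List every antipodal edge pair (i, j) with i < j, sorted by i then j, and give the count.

count = 4; pairs: (1,4), (2,5), (3,6), (3,7)

α = atan 0.2 = 11.31°;  2α = 22.62°
n_0 = (+0.9128, +0.4084)
n_1 = (+0.4856, +0.8742)
n_2 = (-0.3318, +0.9433)
n_3 = (-0.9812, +0.1928)
n_4 = (-0.4138, -0.9104)
n_5 = (+0.4745, -0.8802)
n_6 = (+0.8825, -0.4703)
n_7 = (+0.9999, -0.0161)
  (0,1): δ = 143.16°  ·
  (0,2): δ = 94.72°  ·
  (0,3): δ = 35.22°  ·
  (0,4): δ = 41.45°  ·
  (0,5): δ = 94.23°  ·
  (0,6): δ = 127.84°  ·
  (0,7): δ = 154.97°  ·
  (1,2): δ = 131.56°  ·
  (1,3): δ = 72.06°  ·
  (1,4): δ = 4.61°  ✓
  (1,5): δ = 57.38°  ·
  (1,6): δ = 91.00°  ·
  (1,7): δ = 118.13°  ·
  (2,3): δ = 120.50°  ·
  (2,4): δ = 43.82°  ·
  (2,5): δ = 8.95°  ✓
  (2,6): δ = 42.56°  ·
  (2,7): δ = 69.70°  ·
  (3,4): δ = 103.33°  ·
  (3,5): δ = 50.55°  ·
  (3,6): δ = 16.94°  ✓
  (3,7): δ = 10.19°  ✓
  (4,5): δ = 127.23°  ·
  (4,6): δ = 93.61°  ·
  (4,7): δ = 66.48°  ·
  (5,6): δ = 146.39°  ·
  (5,7): δ = 119.25°  ·
  (6,7): δ = 152.87°  ·
antipodal pairs: 4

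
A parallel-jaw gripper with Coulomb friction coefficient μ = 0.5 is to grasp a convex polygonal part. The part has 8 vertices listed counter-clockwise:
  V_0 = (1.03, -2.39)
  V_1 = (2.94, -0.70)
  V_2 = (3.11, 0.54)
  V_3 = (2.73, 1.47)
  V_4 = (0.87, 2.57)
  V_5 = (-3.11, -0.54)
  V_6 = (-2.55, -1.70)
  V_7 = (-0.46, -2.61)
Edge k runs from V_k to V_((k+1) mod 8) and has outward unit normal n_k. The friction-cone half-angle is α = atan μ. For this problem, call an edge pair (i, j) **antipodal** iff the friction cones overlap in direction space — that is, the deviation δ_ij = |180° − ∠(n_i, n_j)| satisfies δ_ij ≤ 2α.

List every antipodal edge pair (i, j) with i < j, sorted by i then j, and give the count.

count = 9; pairs: (0,4), (1,4), (1,5), (2,5), (2,6), (3,5), (3,6), (3,7), (4,7)

α = atan 0.5 = 26.57°;  2α = 53.13°
n_0 = (+0.6627, -0.7489)
n_1 = (+0.9907, -0.1358)
n_2 = (+0.9257, +0.3782)
n_3 = (+0.5090, +0.8607)
n_4 = (-0.6157, +0.7880)
n_5 = (-0.9006, -0.4347)
n_6 = (-0.3992, -0.9169)
n_7 = (+0.1461, -0.9893)
  (0,1): δ = 139.31°  ·
  (0,2): δ = 109.28°  ·
  (0,3): δ = 72.10°  ·
  (0,4): δ = 3.50°  ✓
  (0,5): δ = 74.27°  ·
  (0,6): δ = 114.97°  ·
  (0,7): δ = 146.90°  ·
  (1,2): δ = 149.97°  ·
  (1,3): δ = 112.79°  ·
  (1,4): δ = 44.19°  ✓
  (1,5): δ = 33.58°  ✓
  (1,6): δ = 74.28°  ·
  (1,7): δ = 106.21°  ·
  (2,3): δ = 142.83°  ·
  (2,4): δ = 74.22°  ·
  (2,5): δ = 3.54°  ✓
  (2,6): δ = 44.25°  ✓
  (2,7): δ = 76.17°  ·
  (3,4): δ = 111.40°  ·
  (3,5): δ = 33.63°  ✓
  (3,6): δ = 7.07°  ✓
  (3,7): δ = 39.00°  ✓
  (4,5): δ = 102.23°  ·
  (4,6): δ = 61.53°  ·
  (4,7): δ = 29.61°  ✓
  (5,6): δ = 139.30°  ·
  (5,7): δ = 107.37°  ·
  (6,7): δ = 148.07°  ·
antipodal pairs: 9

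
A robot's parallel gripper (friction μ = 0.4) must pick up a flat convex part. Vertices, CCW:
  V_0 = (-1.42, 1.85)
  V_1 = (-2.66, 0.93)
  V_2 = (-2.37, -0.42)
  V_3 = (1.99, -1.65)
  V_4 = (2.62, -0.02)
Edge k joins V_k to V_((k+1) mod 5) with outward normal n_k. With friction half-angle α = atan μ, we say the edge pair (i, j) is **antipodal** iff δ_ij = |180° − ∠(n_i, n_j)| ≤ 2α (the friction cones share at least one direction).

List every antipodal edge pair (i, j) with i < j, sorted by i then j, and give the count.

α = atan 0.4 = 21.80°;  2α = 43.60°
n_0 = (-0.5958, +0.8031)
n_1 = (-0.9777, -0.2100)
n_2 = (-0.2715, -0.9624)
n_3 = (+0.9328, -0.3605)
n_4 = (+0.4201, +0.9075)
  (0,1): δ = 114.45°  ·
  (0,2): δ = 52.33°  ·
  (0,3): δ = 32.30°  ✓
  (0,4): δ = 118.59°  ·
  (1,2): δ = 117.88°  ·
  (1,3): δ = 33.26°  ✓
  (1,4): δ = 53.04°  ·
  (2,3): δ = 95.38°  ·
  (2,4): δ = 9.08°  ✓
  (3,4): δ = 93.71°  ·
antipodal pairs: 3

count = 3; pairs: (0,3), (1,3), (2,4)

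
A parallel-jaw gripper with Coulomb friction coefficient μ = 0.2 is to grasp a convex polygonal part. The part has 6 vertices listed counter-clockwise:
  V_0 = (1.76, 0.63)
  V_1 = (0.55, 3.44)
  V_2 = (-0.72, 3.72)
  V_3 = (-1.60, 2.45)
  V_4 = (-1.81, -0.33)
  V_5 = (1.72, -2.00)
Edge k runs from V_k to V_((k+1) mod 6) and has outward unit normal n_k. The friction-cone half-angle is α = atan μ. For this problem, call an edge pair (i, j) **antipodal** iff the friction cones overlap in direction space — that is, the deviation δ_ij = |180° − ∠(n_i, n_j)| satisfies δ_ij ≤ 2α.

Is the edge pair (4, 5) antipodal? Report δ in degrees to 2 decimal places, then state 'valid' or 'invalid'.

δ = 65.55°, invalid

α = atan 0.2 = 11.31°;  2α = 22.62°
edge 4: e_4 = (+3.53, -1.67);  n_4 = (-0.4276, -0.9039)
edge 5: e_5 = (+0.04, +2.63);  n_5 = (+0.9999, -0.0152)
∠(n_4, n_5) = 114.45°
δ = |180° − 114.45°| = 65.55°
65.55° > 2α = 22.62°  →  invalid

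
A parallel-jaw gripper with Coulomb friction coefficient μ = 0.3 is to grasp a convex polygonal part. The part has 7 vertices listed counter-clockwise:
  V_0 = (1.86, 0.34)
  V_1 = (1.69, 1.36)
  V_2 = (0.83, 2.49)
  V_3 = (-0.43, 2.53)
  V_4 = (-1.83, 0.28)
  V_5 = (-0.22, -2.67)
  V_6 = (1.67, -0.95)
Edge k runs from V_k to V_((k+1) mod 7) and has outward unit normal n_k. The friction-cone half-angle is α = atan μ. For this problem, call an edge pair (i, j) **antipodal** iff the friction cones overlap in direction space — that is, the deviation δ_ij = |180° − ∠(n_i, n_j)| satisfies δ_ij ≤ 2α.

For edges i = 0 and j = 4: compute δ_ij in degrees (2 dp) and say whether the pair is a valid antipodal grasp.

α = atan 0.3 = 16.70°;  2α = 33.40°
edge 0: e_0 = (-0.17, +1.02);  n_0 = (+0.9864, +0.1644)
edge 4: e_4 = (+1.61, -2.95);  n_4 = (-0.8778, -0.4791)
∠(n_0, n_4) = 160.84°
δ = |180° − 160.84°| = 19.16°
19.16° ≤ 2α = 33.40°  →  valid

δ = 19.16°, valid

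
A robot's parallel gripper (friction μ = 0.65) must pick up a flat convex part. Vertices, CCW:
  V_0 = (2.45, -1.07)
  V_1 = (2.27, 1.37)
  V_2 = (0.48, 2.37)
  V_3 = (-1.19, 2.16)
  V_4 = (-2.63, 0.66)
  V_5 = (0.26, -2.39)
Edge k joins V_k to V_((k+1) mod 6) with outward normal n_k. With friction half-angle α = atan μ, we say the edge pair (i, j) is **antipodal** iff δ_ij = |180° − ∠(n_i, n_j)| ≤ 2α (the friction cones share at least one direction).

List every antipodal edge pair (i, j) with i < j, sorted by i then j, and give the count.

count = 7; pairs: (0,3), (0,4), (1,4), (1,5), (2,4), (2,5), (3,5)

α = atan 0.65 = 33.02°;  2α = 66.05°
n_0 = (+0.9973, +0.0736)
n_1 = (+0.4877, +0.8730)
n_2 = (-0.1248, +0.9922)
n_3 = (-0.7214, +0.6925)
n_4 = (-0.7259, -0.6878)
n_5 = (+0.5162, -0.8565)
  (0,1): δ = 123.41°  ·
  (0,2): δ = 87.05°  ·
  (0,3): δ = 48.05°  ✓
  (0,4): δ = 39.24°  ✓
  (0,5): δ = 116.86°  ·
  (1,2): δ = 143.64°  ·
  (1,3): δ = 104.64°  ·
  (1,4): δ = 17.35°  ✓
  (1,5): δ = 60.27°  ✓
  (2,3): δ = 141.00°  ·
  (2,4): δ = 53.71°  ✓
  (2,5): δ = 23.91°  ✓
  (3,4): δ = 92.71°  ·
  (3,5): δ = 15.09°  ✓
  (4,5): δ = 102.38°  ·
antipodal pairs: 7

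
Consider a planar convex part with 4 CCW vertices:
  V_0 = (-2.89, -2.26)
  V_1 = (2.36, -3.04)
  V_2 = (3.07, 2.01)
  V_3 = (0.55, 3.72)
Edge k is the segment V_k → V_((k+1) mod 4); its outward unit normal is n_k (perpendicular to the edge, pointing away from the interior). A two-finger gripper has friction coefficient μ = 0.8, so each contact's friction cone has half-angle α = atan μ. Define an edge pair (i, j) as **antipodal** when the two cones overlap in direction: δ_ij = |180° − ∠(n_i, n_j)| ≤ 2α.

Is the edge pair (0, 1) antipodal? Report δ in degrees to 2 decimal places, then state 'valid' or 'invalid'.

α = atan 0.8 = 38.66°;  2α = 77.32°
edge 0: e_0 = (+5.25, -0.78);  n_0 = (-0.1470, -0.9891)
edge 1: e_1 = (+0.71, +5.05);  n_1 = (+0.9903, -0.1392)
∠(n_0, n_1) = 90.45°
δ = |180° − 90.45°| = 89.55°
89.55° > 2α = 77.32°  →  invalid

δ = 89.55°, invalid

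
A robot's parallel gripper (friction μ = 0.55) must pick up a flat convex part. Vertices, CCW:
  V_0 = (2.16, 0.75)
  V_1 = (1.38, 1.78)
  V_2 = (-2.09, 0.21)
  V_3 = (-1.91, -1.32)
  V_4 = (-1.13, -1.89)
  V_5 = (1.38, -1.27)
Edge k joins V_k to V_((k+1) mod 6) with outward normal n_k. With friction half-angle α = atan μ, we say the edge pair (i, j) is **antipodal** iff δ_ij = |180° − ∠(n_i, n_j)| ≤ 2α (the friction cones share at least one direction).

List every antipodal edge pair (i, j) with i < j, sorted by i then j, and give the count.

count = 5; pairs: (0,2), (0,3), (1,4), (1,5), (2,5)

α = atan 0.55 = 28.81°;  2α = 57.62°
n_0 = (+0.7972, +0.6037)
n_1 = (-0.4122, +0.9111)
n_2 = (-0.9932, -0.1168)
n_3 = (-0.5900, -0.8074)
n_4 = (+0.2398, -0.9708)
n_5 = (+0.9329, -0.3602)
  (0,1): δ = 102.79°  ·
  (0,2): δ = 30.43°  ✓
  (0,3): δ = 16.71°  ✓
  (0,4): δ = 66.74°  ·
  (0,5): δ = 121.75°  ·
  (1,2): δ = 107.63°  ·
  (1,3): δ = 60.50°  ·
  (1,4): δ = 10.47°  ✓
  (1,5): δ = 44.54°  ✓
  (2,3): δ = 132.87°  ·
  (2,4): δ = 82.83°  ·
  (2,5): δ = 27.82°  ✓
  (3,4): δ = 129.97°  ·
  (3,5): δ = 74.96°  ·
  (4,5): δ = 124.99°  ·
antipodal pairs: 5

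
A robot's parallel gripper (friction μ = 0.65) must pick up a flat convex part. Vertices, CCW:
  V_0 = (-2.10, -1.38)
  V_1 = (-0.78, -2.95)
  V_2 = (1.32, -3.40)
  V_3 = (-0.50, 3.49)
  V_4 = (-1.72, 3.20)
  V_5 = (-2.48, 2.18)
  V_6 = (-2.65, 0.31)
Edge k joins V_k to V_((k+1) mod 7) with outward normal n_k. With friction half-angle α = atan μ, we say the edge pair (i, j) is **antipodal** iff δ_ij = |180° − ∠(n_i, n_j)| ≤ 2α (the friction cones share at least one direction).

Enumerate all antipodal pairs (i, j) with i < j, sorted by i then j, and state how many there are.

α = atan 0.65 = 33.02°;  2α = 66.05°
n_0 = (-0.7654, -0.6435)
n_1 = (-0.2095, -0.9778)
n_2 = (+0.9668, +0.2554)
n_3 = (-0.2313, +0.9729)
n_4 = (-0.8019, +0.5975)
n_5 = (-0.9959, +0.0905)
n_6 = (-0.9509, -0.3095)
  (0,1): δ = 142.15°  ·
  (0,2): δ = 25.26°  ✓
  (0,3): δ = 63.32°  ✓
  (0,4): δ = 103.25°  ·
  (0,5): δ = 134.75°  ·
  (0,6): δ = 157.97°  ·
  (1,2): δ = 63.11°  ✓
  (1,3): δ = 25.47°  ✓
  (1,4): δ = 65.41°  ✓
  (1,5): δ = 96.90°  ·
  (1,6): δ = 120.12°  ·
  (2,3): δ = 91.43°  ·
  (2,4): δ = 51.49°  ✓
  (2,5): δ = 19.99°  ✓
  (2,6): δ = 3.23°  ✓
  (3,4): δ = 140.06°  ·
  (3,5): δ = 108.57°  ·
  (3,6): δ = 85.34°  ·
  (4,5): δ = 148.50°  ·
  (4,6): δ = 125.28°  ·
  (5,6): δ = 156.78°  ·
antipodal pairs: 8

count = 8; pairs: (0,2), (0,3), (1,2), (1,3), (1,4), (2,4), (2,5), (2,6)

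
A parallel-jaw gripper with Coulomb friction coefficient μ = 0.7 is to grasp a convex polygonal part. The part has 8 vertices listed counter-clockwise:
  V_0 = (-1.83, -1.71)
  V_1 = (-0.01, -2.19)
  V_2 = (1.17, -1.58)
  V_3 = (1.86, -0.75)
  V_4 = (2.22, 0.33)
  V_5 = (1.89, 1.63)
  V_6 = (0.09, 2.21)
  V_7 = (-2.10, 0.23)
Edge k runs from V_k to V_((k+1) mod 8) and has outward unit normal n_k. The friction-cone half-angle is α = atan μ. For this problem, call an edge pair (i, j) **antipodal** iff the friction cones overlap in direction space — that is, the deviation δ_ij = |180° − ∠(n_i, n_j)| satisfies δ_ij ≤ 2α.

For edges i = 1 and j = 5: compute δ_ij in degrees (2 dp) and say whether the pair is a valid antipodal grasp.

δ = 45.20°, valid

α = atan 0.7 = 34.99°;  2α = 69.98°
edge 1: e_1 = (+1.18, +0.61);  n_1 = (+0.4592, -0.8883)
edge 5: e_5 = (-1.80, +0.58);  n_5 = (+0.3067, +0.9518)
∠(n_1, n_5) = 134.80°
δ = |180° − 134.80°| = 45.20°
45.20° ≤ 2α = 69.98°  →  valid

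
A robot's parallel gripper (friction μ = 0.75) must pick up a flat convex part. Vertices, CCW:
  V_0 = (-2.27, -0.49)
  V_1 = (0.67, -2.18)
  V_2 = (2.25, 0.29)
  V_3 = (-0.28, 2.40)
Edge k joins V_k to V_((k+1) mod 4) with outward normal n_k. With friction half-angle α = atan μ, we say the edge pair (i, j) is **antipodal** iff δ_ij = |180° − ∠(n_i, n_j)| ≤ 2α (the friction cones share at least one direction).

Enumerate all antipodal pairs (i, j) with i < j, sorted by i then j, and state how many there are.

count = 2; pairs: (0,2), (1,3)

α = atan 0.75 = 36.87°;  2α = 73.74°
n_0 = (-0.4984, -0.8670)
n_1 = (+0.8424, -0.5389)
n_2 = (+0.6405, +0.7680)
n_3 = (-0.8236, +0.5671)
  (0,1): δ = 92.71°  ·
  (0,2): δ = 9.94°  ✓
  (0,3): δ = 85.34°  ·
  (1,2): δ = 97.22°  ·
  (1,3): δ = 1.94°  ✓
  (2,3): δ = 84.72°  ·
antipodal pairs: 2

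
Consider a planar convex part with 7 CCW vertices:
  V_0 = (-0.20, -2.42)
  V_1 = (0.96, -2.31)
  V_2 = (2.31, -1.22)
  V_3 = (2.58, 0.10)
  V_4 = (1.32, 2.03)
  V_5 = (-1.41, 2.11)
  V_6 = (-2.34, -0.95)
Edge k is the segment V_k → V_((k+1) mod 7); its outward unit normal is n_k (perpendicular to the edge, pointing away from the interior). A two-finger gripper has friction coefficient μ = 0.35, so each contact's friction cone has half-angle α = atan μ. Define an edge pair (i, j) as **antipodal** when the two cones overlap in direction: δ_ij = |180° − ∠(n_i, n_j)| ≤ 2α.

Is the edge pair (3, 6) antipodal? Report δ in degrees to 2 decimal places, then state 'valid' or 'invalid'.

δ = 22.38°, valid

α = atan 0.35 = 19.29°;  2α = 38.58°
edge 3: e_3 = (-1.26, +1.93);  n_3 = (+0.8374, +0.5467)
edge 6: e_6 = (+2.14, -1.47);  n_6 = (-0.5662, -0.8243)
∠(n_3, n_6) = 157.62°
δ = |180° − 157.62°| = 22.38°
22.38° ≤ 2α = 38.58°  →  valid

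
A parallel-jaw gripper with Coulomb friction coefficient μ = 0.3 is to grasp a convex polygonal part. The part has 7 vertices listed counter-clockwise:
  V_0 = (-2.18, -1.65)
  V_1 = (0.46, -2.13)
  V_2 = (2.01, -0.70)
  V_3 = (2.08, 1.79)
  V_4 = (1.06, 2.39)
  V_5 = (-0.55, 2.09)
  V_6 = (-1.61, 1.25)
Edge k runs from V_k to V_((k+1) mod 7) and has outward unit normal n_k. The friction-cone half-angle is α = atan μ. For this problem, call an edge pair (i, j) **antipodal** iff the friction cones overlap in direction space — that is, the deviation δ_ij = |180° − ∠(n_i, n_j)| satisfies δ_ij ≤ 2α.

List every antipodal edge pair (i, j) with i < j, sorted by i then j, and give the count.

count = 5; pairs: (0,3), (0,4), (1,4), (1,5), (2,6)

α = atan 0.3 = 16.70°;  2α = 33.40°
n_0 = (-0.1789, -0.9839)
n_1 = (+0.6781, -0.7350)
n_2 = (+0.9996, -0.0281)
n_3 = (+0.5070, +0.8619)
n_4 = (-0.1832, +0.9831)
n_5 = (-0.6211, +0.7837)
n_6 = (-0.9812, +0.1929)
  (0,1): δ = 127.00°  ·
  (0,2): δ = 81.31°  ·
  (0,3): δ = 20.16°  ✓
  (0,4): δ = 20.86°  ✓
  (0,5): δ = 48.70°  ·
  (0,6): δ = 89.19°  ·
  (1,2): δ = 134.30°  ·
  (1,3): δ = 73.16°  ·
  (1,4): δ = 32.14°  ✓
  (1,5): δ = 4.30°  ✓
  (1,6): δ = 36.19°  ·
  (2,3): δ = 118.86°  ·
  (2,4): δ = 77.83°  ·
  (2,5): δ = 49.99°  ·
  (2,6): δ = 9.51°  ✓
  (3,4): δ = 138.98°  ·
  (3,5): δ = 111.14°  ·
  (3,6): δ = 70.65°  ·
  (4,5): δ = 152.16°  ·
  (4,6): δ = 111.68°  ·
  (5,6): δ = 139.51°  ·
antipodal pairs: 5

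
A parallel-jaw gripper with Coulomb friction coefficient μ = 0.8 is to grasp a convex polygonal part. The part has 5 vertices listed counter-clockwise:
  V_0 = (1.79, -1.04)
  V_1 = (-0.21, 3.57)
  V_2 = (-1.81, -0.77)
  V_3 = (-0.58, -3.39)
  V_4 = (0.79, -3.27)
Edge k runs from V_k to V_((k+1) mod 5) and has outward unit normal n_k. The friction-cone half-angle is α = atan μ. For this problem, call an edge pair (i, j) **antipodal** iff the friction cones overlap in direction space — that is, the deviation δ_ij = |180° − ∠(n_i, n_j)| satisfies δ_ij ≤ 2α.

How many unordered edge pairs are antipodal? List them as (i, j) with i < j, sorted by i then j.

α = atan 0.8 = 38.66°;  2α = 77.32°
n_0 = (+0.9174, +0.3980)
n_1 = (-0.9383, +0.3459)
n_2 = (-0.9052, -0.4250)
n_3 = (+0.0873, -0.9962)
n_4 = (+0.9125, -0.4092)
  (0,1): δ = 43.69°  ✓
  (0,2): δ = 1.70°  ✓
  (0,3): δ = 71.55°  ✓
  (0,4): δ = 132.39°  ·
  (1,2): δ = 134.61°  ·
  (1,3): δ = 64.76°  ✓
  (1,4): δ = 3.92°  ✓
  (2,3): δ = 110.14°  ·
  (2,4): δ = 49.30°  ✓
  (3,4): δ = 119.16°  ·
antipodal pairs: 6

count = 6; pairs: (0,1), (0,2), (0,3), (1,3), (1,4), (2,4)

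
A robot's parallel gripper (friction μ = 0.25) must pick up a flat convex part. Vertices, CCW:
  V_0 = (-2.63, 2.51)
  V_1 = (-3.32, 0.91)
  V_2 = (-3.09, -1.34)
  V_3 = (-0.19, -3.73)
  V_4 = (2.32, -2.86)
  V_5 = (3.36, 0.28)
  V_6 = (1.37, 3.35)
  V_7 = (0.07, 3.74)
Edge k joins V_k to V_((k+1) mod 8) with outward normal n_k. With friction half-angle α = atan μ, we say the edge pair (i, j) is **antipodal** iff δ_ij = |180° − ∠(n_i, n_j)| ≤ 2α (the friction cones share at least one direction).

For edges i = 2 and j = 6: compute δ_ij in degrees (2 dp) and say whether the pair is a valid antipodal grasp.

δ = 22.79°, valid

α = atan 0.25 = 14.04°;  2α = 28.07°
edge 2: e_2 = (+2.90, -2.39);  n_2 = (-0.6360, -0.7717)
edge 6: e_6 = (-1.30, +0.39);  n_6 = (+0.2873, +0.9578)
∠(n_2, n_6) = 157.21°
δ = |180° − 157.21°| = 22.79°
22.79° ≤ 2α = 28.07°  →  valid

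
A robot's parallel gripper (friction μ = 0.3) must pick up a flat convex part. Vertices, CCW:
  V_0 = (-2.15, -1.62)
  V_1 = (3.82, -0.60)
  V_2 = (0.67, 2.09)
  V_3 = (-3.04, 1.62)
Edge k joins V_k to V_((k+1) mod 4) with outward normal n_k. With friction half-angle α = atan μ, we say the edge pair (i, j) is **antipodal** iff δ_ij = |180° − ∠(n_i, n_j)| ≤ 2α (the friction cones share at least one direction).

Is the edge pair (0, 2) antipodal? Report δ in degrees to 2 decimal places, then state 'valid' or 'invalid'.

α = atan 0.3 = 16.70°;  2α = 33.40°
edge 0: e_0 = (+5.97, +1.02);  n_0 = (+0.1684, -0.9857)
edge 2: e_2 = (-3.71, -0.47);  n_2 = (-0.1257, +0.9921)
∠(n_0, n_2) = 177.52°
δ = |180° − 177.52°| = 2.48°
2.48° ≤ 2α = 33.40°  →  valid

δ = 2.48°, valid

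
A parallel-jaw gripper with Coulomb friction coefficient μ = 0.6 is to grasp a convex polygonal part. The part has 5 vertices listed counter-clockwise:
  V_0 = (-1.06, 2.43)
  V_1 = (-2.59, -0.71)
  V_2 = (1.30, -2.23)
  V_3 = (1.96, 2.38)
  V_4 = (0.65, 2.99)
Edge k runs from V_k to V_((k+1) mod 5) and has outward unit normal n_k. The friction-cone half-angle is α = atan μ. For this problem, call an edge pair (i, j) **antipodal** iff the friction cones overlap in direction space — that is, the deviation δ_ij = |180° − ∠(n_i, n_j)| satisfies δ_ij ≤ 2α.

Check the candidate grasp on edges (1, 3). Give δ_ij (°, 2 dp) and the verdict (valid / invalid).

δ = 3.63°, valid

α = atan 0.6 = 30.96°;  2α = 61.93°
edge 1: e_1 = (+3.89, -1.52);  n_1 = (-0.3639, -0.9314)
edge 3: e_3 = (-1.31, +0.61);  n_3 = (+0.4221, +0.9065)
∠(n_1, n_3) = 176.37°
δ = |180° − 176.37°| = 3.63°
3.63° ≤ 2α = 61.93°  →  valid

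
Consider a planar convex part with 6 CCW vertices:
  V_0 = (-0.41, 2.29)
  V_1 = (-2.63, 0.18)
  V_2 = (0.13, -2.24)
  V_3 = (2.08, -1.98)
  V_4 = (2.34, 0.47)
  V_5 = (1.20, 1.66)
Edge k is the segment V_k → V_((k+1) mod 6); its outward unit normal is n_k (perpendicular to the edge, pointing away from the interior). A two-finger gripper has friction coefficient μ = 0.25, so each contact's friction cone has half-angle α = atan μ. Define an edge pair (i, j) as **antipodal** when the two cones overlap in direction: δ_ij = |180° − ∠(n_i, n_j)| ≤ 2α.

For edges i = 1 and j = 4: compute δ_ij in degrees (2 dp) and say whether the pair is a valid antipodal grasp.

α = atan 0.25 = 14.04°;  2α = 28.07°
edge 1: e_1 = (+2.76, -2.42);  n_1 = (-0.6593, -0.7519)
edge 4: e_4 = (-1.14, +1.19);  n_4 = (+0.7221, +0.6918)
∠(n_1, n_4) = 175.02°
δ = |180° − 175.02°| = 4.98°
4.98° ≤ 2α = 28.07°  →  valid

δ = 4.98°, valid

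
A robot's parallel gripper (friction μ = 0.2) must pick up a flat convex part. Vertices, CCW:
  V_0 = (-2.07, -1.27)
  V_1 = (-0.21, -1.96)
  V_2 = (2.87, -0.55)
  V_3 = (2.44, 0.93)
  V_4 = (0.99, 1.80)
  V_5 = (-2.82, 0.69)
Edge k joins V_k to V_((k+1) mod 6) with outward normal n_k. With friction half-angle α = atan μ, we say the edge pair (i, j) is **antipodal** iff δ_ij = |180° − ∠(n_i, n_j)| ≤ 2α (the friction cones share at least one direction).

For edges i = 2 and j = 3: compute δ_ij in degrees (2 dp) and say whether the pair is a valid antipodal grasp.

δ = 137.16°, invalid

α = atan 0.2 = 11.31°;  2α = 22.62°
edge 2: e_2 = (-0.43, +1.48);  n_2 = (+0.9603, +0.2790)
edge 3: e_3 = (-1.45, +0.87);  n_3 = (+0.5145, +0.8575)
∠(n_2, n_3) = 42.84°
δ = |180° − 42.84°| = 137.16°
137.16° > 2α = 22.62°  →  invalid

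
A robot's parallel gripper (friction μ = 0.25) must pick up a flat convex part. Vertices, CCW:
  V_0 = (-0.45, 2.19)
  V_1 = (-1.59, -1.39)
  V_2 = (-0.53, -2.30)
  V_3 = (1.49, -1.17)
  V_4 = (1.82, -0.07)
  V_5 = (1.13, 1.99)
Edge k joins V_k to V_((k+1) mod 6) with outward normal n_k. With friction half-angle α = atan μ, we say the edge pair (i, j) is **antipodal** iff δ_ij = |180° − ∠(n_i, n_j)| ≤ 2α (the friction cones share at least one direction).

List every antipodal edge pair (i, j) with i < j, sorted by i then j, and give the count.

α = atan 0.25 = 14.04°;  2α = 28.07°
n_0 = (-0.9529, +0.3034)
n_1 = (-0.6514, -0.7588)
n_2 = (+0.4882, -0.8727)
n_3 = (+0.9578, -0.2873)
n_4 = (+0.9482, +0.3176)
n_5 = (+0.1256, +0.9921)
  (0,1): δ = 112.98°  ·
  (0,2): δ = 43.11°  ·
  (0,3): δ = 0.96°  ✓
  (0,4): δ = 36.18°  ·
  (0,5): δ = 100.45°  ·
  (1,2): δ = 110.13°  ·
  (1,3): δ = 66.05°  ·
  (1,4): δ = 30.84°  ·
  (1,5): δ = 33.43°  ·
  (2,3): δ = 135.92°  ·
  (2,4): δ = 100.70°  ·
  (2,5): δ = 36.44°  ·
  (3,4): δ = 144.78°  ·
  (3,5): δ = 80.52°  ·
  (4,5): δ = 115.73°  ·
antipodal pairs: 1

count = 1; pairs: (0,3)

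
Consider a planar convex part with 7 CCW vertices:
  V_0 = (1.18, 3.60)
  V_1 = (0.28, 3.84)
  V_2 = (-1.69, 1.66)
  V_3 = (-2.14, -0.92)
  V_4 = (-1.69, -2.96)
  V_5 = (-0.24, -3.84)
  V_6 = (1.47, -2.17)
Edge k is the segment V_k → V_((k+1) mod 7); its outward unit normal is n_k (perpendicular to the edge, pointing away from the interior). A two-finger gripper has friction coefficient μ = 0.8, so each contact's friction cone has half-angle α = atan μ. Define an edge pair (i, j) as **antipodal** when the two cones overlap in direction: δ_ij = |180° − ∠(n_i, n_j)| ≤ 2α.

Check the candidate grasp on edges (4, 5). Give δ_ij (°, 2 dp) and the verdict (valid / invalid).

δ = 104.42°, invalid

α = atan 0.8 = 38.66°;  2α = 77.32°
edge 4: e_4 = (+1.45, -0.88);  n_4 = (-0.5188, -0.8549)
edge 5: e_5 = (+1.71, +1.67);  n_5 = (+0.6987, -0.7154)
∠(n_4, n_5) = 75.58°
δ = |180° − 75.58°| = 104.42°
104.42° > 2α = 77.32°  →  invalid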